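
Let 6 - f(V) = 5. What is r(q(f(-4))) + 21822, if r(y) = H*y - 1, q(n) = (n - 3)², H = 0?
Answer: 21821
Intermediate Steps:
f(V) = 1 (f(V) = 6 - 1*5 = 6 - 5 = 1)
q(n) = (-3 + n)²
r(y) = -1 (r(y) = 0*y - 1 = 0 - 1 = -1)
r(q(f(-4))) + 21822 = -1 + 21822 = 21821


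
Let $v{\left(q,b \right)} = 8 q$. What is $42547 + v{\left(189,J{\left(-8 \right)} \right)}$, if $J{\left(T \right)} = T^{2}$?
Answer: $44059$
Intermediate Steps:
$42547 + v{\left(189,J{\left(-8 \right)} \right)} = 42547 + 8 \cdot 189 = 42547 + 1512 = 44059$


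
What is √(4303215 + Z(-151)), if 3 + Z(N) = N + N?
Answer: √4302910 ≈ 2074.3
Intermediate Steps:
Z(N) = -3 + 2*N (Z(N) = -3 + (N + N) = -3 + 2*N)
√(4303215 + Z(-151)) = √(4303215 + (-3 + 2*(-151))) = √(4303215 + (-3 - 302)) = √(4303215 - 305) = √4302910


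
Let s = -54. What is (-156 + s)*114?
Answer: -23940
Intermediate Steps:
(-156 + s)*114 = (-156 - 54)*114 = -210*114 = -23940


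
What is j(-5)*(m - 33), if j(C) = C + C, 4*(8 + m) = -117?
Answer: 1405/2 ≈ 702.50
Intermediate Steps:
m = -149/4 (m = -8 + (¼)*(-117) = -8 - 117/4 = -149/4 ≈ -37.250)
j(C) = 2*C
j(-5)*(m - 33) = (2*(-5))*(-149/4 - 33) = -10*(-281/4) = 1405/2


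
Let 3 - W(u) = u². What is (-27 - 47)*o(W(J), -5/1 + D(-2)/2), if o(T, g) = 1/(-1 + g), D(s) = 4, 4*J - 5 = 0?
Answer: 37/2 ≈ 18.500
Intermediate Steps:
J = 5/4 (J = 5/4 + (¼)*0 = 5/4 + 0 = 5/4 ≈ 1.2500)
W(u) = 3 - u²
(-27 - 47)*o(W(J), -5/1 + D(-2)/2) = (-27 - 47)/(-1 + (-5/1 + 4/2)) = -74/(-1 + (-5*1 + 4*(½))) = -74/(-1 + (-5 + 2)) = -74/(-1 - 3) = -74/(-4) = -74*(-¼) = 37/2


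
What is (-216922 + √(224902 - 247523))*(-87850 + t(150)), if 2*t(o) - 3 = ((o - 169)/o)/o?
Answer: 428766129193259/22500 - 3953182519*I*√22621/45000 ≈ 1.9056e+10 - 1.3213e+7*I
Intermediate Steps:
t(o) = 3/2 + (-169 + o)/(2*o²) (t(o) = 3/2 + (((o - 169)/o)/o)/2 = 3/2 + (((-169 + o)/o)/o)/2 = 3/2 + ((-169 + o)/o²)/2 = 3/2 + (-169 + o)/(2*o²))
(-216922 + √(224902 - 247523))*(-87850 + t(150)) = (-216922 + √(224902 - 247523))*(-87850 + (½)*(-169 + 150 + 3*150²)/150²) = (-216922 + √(-22621))*(-87850 + (½)*(1/22500)*(-169 + 150 + 3*22500)) = (-216922 + I*√22621)*(-87850 + (½)*(1/22500)*(-169 + 150 + 67500)) = (-216922 + I*√22621)*(-87850 + (½)*(1/22500)*67481) = (-216922 + I*√22621)*(-87850 + 67481/45000) = (-216922 + I*√22621)*(-3953182519/45000) = 428766129193259/22500 - 3953182519*I*√22621/45000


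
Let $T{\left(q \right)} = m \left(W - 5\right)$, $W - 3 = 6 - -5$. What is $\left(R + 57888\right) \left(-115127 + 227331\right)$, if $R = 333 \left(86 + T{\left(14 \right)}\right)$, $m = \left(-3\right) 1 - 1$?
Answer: $8363461752$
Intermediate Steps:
$W = 14$ ($W = 3 + \left(6 - -5\right) = 3 + \left(6 + 5\right) = 3 + 11 = 14$)
$m = -4$ ($m = -3 - 1 = -4$)
$T{\left(q \right)} = -36$ ($T{\left(q \right)} = - 4 \left(14 - 5\right) = \left(-4\right) 9 = -36$)
$R = 16650$ ($R = 333 \left(86 - 36\right) = 333 \cdot 50 = 16650$)
$\left(R + 57888\right) \left(-115127 + 227331\right) = \left(16650 + 57888\right) \left(-115127 + 227331\right) = 74538 \cdot 112204 = 8363461752$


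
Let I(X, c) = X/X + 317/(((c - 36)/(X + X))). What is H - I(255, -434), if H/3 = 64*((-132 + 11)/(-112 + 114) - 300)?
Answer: -3237032/47 ≈ -68873.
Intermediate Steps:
I(X, c) = 1 + 634*X/(-36 + c) (I(X, c) = 1 + 317/(((-36 + c)/((2*X)))) = 1 + 317/(((-36 + c)*(1/(2*X)))) = 1 + 317/(((-36 + c)/(2*X))) = 1 + 317*(2*X/(-36 + c)) = 1 + 634*X/(-36 + c))
H = -69216 (H = 3*(64*((-132 + 11)/(-112 + 114) - 300)) = 3*(64*(-121/2 - 300)) = 3*(64*(-721/2)) = 3*(-23072) = -69216)
H - I(255, -434) = -69216 - (-36 - 434 + 634*255)/(-36 - 434) = -69216 - (-36 - 434 + 161670)/(-470) = -69216 - (-1)*161200/470 = -69216 - 1*(-16120/47) = -69216 + 16120/47 = -3237032/47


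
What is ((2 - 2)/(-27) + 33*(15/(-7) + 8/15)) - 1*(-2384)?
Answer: 81581/35 ≈ 2330.9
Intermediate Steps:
((2 - 2)/(-27) + 33*(15/(-7) + 8/15)) - 1*(-2384) = (0*(-1/27) + 33*(15*(-1/7) + 8*(1/15))) + 2384 = (0 + 33*(-15/7 + 8/15)) + 2384 = (0 + 33*(-169/105)) + 2384 = (0 - 1859/35) + 2384 = -1859/35 + 2384 = 81581/35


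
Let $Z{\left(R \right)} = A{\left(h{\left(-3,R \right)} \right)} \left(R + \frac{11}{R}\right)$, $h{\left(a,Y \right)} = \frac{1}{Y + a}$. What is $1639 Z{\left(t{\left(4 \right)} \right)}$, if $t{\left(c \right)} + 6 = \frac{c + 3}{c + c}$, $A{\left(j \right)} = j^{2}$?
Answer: $- \frac{6254424}{34645} \approx -180.53$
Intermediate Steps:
$t{\left(c \right)} = -6 + \frac{3 + c}{2 c}$ ($t{\left(c \right)} = -6 + \frac{c + 3}{c + c} = -6 + \frac{3 + c}{2 c}$)
$Z{\left(R \right)} = \frac{R + \frac{11}{R}}{\left(-3 + R\right)^{2}}$ ($Z{\left(R \right)} = \left(\frac{1}{R - 3}\right)^{2} \left(R + \frac{11}{R}\right) = \left(\frac{1}{-3 + R}\right)^{2} \left(R + \frac{11}{R}\right) = \frac{R + \frac{11}{R}}{\left(-3 + R\right)^{2}}$)
$1639 Z{\left(t{\left(4 \right)} \right)} = 1639 \frac{11 + \left(\frac{3 - 44}{2 \cdot 4}\right)^{2}}{\frac{3 - 44}{2 \cdot 4} \left(-3 + \frac{3 - 44}{2 \cdot 4}\right)^{2}} = 1639 \frac{11 + \left(\frac{1}{2} \cdot \frac{1}{4} \left(3 - 44\right)\right)^{2}}{\frac{1}{2} \cdot \frac{1}{4} \left(3 - 44\right) \left(-3 + \frac{1}{2} \cdot \frac{1}{4} \left(3 - 44\right)\right)^{2}} = 1639 \frac{11 + \left(\frac{1}{2} \cdot \frac{1}{4} \left(-41\right)\right)^{2}}{\frac{1}{2} \cdot \frac{1}{4} \left(-41\right) \left(-3 + \frac{1}{2} \cdot \frac{1}{4} \left(-41\right)\right)^{2}} = 1639 \frac{11 + \left(- \frac{41}{8}\right)^{2}}{\left(- \frac{41}{8}\right) \left(-3 - \frac{41}{8}\right)^{2}} = 1639 \left(- \frac{8 \left(11 + \frac{1681}{64}\right)}{41 \cdot \frac{4225}{64}}\right) = 1639 \left(\left(- \frac{8}{41}\right) \frac{64}{4225} \cdot \frac{2385}{64}\right) = 1639 \left(- \frac{3816}{34645}\right) = - \frac{6254424}{34645}$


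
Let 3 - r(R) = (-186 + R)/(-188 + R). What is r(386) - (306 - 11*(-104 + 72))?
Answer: -64945/99 ≈ -656.01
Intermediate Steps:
r(R) = 3 - (-186 + R)/(-188 + R)
r(386) - (306 - 11*(-104 + 72)) = 2*(-189 + 386)/(-188 + 386) - (306 - 11*(-104 + 72)) = 2*197/198 - (306 - 11*(-32)) = 2*(1/198)*197 - (306 + 352) = 197/99 - 1*658 = 197/99 - 658 = -64945/99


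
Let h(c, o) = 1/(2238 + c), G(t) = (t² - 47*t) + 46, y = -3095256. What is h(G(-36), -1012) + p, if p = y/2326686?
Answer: -2719310491/2044381432 ≈ -1.3301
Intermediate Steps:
G(t) = 46 + t² - 47*t
p = -515876/387781 (p = -3095256/2326686 = -3095256*1/2326686 = -515876/387781 ≈ -1.3303)
h(G(-36), -1012) + p = 1/(2238 + (46 + (-36)² - 47*(-36))) - 515876/387781 = 1/(2238 + (46 + 1296 + 1692)) - 515876/387781 = 1/(2238 + 3034) - 515876/387781 = 1/5272 - 515876/387781 = -2719310491/2044381432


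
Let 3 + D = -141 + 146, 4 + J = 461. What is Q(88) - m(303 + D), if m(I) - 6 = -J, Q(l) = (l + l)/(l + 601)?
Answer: 310915/689 ≈ 451.26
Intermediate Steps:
Q(l) = 2*l/(601 + l) (Q(l) = (2*l)/(601 + l) = 2*l/(601 + l))
J = 457 (J = -4 + 461 = 457)
D = 2 (D = -3 + (-141 + 146) = -3 + 5 = 2)
m(I) = -451 (m(I) = 6 - 1*457 = 6 - 457 = -451)
Q(88) - m(303 + D) = 2*88/(601 + 88) - 1*(-451) = 2*88/689 + 451 = 2*88*(1/689) + 451 = 176/689 + 451 = 310915/689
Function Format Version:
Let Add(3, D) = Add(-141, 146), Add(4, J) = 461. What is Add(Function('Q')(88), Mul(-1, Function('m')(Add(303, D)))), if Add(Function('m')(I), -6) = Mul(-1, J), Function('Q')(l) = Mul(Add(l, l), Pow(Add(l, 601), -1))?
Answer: Rational(310915, 689) ≈ 451.26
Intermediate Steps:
Function('Q')(l) = Mul(2, l, Pow(Add(601, l), -1)) (Function('Q')(l) = Mul(Mul(2, l), Pow(Add(601, l), -1)) = Mul(2, l, Pow(Add(601, l), -1)))
J = 457 (J = Add(-4, 461) = 457)
D = 2 (D = Add(-3, Add(-141, 146)) = Add(-3, 5) = 2)
Function('m')(I) = -451 (Function('m')(I) = Add(6, Mul(-1, 457)) = Add(6, -457) = -451)
Add(Function('Q')(88), Mul(-1, Function('m')(Add(303, D)))) = Add(Mul(2, 88, Pow(Add(601, 88), -1)), Mul(-1, -451)) = Add(Mul(2, 88, Pow(689, -1)), 451) = Add(Mul(2, 88, Rational(1, 689)), 451) = Add(Rational(176, 689), 451) = Rational(310915, 689)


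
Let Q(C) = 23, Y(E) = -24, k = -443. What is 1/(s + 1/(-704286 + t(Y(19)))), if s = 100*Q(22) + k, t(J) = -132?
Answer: 704418/1308104225 ≈ 0.00053850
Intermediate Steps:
s = 1857 (s = 100*23 - 443 = 2300 - 443 = 1857)
1/(s + 1/(-704286 + t(Y(19)))) = 1/(1857 + 1/(-704286 - 132)) = 1/(1857 + 1/(-704418)) = 1/(1857 - 1/704418) = 1/(1308104225/704418) = 704418/1308104225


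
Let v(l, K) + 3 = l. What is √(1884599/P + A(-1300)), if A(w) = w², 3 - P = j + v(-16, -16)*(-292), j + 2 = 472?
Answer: √61133244387015/6015 ≈ 1299.9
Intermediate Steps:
j = 470 (j = -2 + 472 = 470)
v(l, K) = -3 + l
P = -6015 (P = 3 - (470 + (-3 - 16)*(-292)) = 3 - (470 - 19*(-292)) = 3 - (470 + 5548) = 3 - 1*6018 = 3 - 6018 = -6015)
√(1884599/P + A(-1300)) = √(1884599/(-6015) + (-1300)²) = √(1884599*(-1/6015) + 1690000) = √(-1884599/6015 + 1690000) = √(10163465401/6015) = √61133244387015/6015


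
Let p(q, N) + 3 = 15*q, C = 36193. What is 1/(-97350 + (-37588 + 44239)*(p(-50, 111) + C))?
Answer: 1/235614090 ≈ 4.2442e-9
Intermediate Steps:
p(q, N) = -3 + 15*q
1/(-97350 + (-37588 + 44239)*(p(-50, 111) + C)) = 1/(-97350 + (-37588 + 44239)*((-3 + 15*(-50)) + 36193)) = 1/(-97350 + 6651*((-3 - 750) + 36193)) = 1/(-97350 + 6651*(-753 + 36193)) = 1/(-97350 + 6651*35440) = 1/(-97350 + 235711440) = 1/235614090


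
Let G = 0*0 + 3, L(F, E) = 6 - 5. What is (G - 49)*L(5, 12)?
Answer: -46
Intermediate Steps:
L(F, E) = 1
G = 3 (G = 0 + 3 = 3)
(G - 49)*L(5, 12) = (3 - 49)*1 = -46*1 = -46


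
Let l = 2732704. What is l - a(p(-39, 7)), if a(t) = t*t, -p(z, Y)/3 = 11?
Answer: 2731615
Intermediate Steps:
p(z, Y) = -33 (p(z, Y) = -3*11 = -33)
a(t) = t²
l - a(p(-39, 7)) = 2732704 - 1*(-33)² = 2732704 - 1*1089 = 2732704 - 1089 = 2731615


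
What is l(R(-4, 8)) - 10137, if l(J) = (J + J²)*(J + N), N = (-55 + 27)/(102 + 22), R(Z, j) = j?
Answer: -296895/31 ≈ -9577.3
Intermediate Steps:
N = -7/31 (N = -28/124 = -28*1/124 = -7/31 ≈ -0.22581)
l(J) = (-7/31 + J)*(J + J²) (l(J) = (J + J²)*(J - 7/31) = (J + J²)*(-7/31 + J) = (-7/31 + J)*(J + J²))
l(R(-4, 8)) - 10137 = (1/31)*8*(-7 + 24*8 + 31*8²) - 10137 = (1/31)*8*(-7 + 192 + 31*64) - 10137 = (1/31)*8*(-7 + 192 + 1984) - 10137 = (1/31)*8*2169 - 10137 = 17352/31 - 10137 = -296895/31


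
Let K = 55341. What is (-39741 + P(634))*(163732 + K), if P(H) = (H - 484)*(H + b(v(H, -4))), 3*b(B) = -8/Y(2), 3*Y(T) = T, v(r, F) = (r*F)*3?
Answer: 11996218407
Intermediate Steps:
v(r, F) = 3*F*r (v(r, F) = (F*r)*3 = 3*F*r)
Y(T) = T/3
b(B) = -4 (b(B) = (-8/((⅓)*2))/3 = (-8/⅔)/3 = (-8*3/2)/3 = (⅓)*(-12) = -4)
P(H) = (-484 + H)*(-4 + H) (P(H) = (H - 484)*(H - 4) = (-484 + H)*(-4 + H))
(-39741 + P(634))*(163732 + K) = (-39741 + (1936 + 634² - 488*634))*(163732 + 55341) = (-39741 + (1936 + 401956 - 309392))*219073 = (-39741 + 94500)*219073 = 54759*219073 = 11996218407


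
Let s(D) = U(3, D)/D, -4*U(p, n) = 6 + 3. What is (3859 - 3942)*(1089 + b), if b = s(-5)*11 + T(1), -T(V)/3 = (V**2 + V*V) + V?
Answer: -1801017/20 ≈ -90051.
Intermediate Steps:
U(p, n) = -9/4 (U(p, n) = -(6 + 3)/4 = -1/4*9 = -9/4)
s(D) = -9/(4*D)
T(V) = -6*V**2 - 3*V (T(V) = -3*((V**2 + V*V) + V) = -3*((V**2 + V**2) + V) = -3*(2*V**2 + V) = -3*(V + 2*V**2) = -6*V**2 - 3*V)
b = -81/20 (b = -9/4/(-5)*11 - 3*1*(1 + 2*1) = -9/4*(-1/5)*11 - 3*1*(1 + 2) = (9/20)*11 - 3*1*3 = 99/20 - 9 = -81/20 ≈ -4.0500)
(3859 - 3942)*(1089 + b) = (3859 - 3942)*(1089 - 81/20) = -83*21699/20 = -1801017/20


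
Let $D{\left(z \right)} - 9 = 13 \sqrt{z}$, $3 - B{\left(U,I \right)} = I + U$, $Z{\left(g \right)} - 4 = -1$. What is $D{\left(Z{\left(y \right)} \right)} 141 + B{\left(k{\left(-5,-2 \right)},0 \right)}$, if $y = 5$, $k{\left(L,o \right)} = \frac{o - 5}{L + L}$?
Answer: $\frac{12713}{10} + 1833 \sqrt{3} \approx 4446.1$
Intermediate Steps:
$k{\left(L,o \right)} = \frac{-5 + o}{2 L}$
$Z{\left(g \right)} = 3$ ($Z{\left(g \right)} = 4 - 1 = 3$)
$B{\left(U,I \right)} = 3 - I - U$ ($B{\left(U,I \right)} = 3 - \left(I + U\right) = 3 - I - U$)
$D{\left(z \right)} = 9 + 13 \sqrt{z}$
$D{\left(Z{\left(y \right)} \right)} 141 + B{\left(k{\left(-5,-2 \right)},0 \right)} = \left(9 + 13 \sqrt{3}\right) 141 - \left(-3 + \frac{-5 - 2}{2 \left(-5\right)}\right) = \left(1269 + 1833 \sqrt{3}\right) + \left(3 + 0 - \frac{1}{2} \left(- \frac{1}{5}\right) \left(-7\right)\right) = \left(1269 + 1833 \sqrt{3}\right) + \left(3 + 0 - \frac{7}{10}\right) = \left(1269 + 1833 \sqrt{3}\right) + \frac{23}{10} = \frac{12713}{10} + 1833 \sqrt{3}$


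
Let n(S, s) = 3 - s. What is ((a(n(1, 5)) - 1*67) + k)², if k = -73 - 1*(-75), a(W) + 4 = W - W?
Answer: 4761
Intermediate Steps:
a(W) = -4 (a(W) = -4 + (W - W) = -4 + 0 = -4)
k = 2 (k = -73 + 75 = 2)
((a(n(1, 5)) - 1*67) + k)² = ((-4 - 1*67) + 2)² = ((-4 - 67) + 2)² = (-71 + 2)² = (-69)² = 4761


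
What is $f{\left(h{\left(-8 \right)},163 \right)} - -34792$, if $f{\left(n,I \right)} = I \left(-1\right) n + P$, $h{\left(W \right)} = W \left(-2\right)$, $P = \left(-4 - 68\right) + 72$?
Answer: $32184$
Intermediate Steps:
$P = 0$ ($P = -72 + 72 = 0$)
$h{\left(W \right)} = - 2 W$
$f{\left(n,I \right)} = - I n$ ($f{\left(n,I \right)} = I \left(-1\right) n + 0 = - I n + 0 = - I n$)
$f{\left(h{\left(-8 \right)},163 \right)} - -34792 = \left(-1\right) 163 \left(\left(-2\right) \left(-8\right)\right) - -34792 = \left(-1\right) 163 \cdot 16 + 34792 = -2608 + 34792 = 32184$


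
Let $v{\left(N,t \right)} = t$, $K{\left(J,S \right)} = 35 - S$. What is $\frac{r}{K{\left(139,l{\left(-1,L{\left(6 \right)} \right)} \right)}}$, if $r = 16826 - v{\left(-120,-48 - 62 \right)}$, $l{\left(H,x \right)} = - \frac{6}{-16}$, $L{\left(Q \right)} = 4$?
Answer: $\frac{135488}{277} \approx 489.13$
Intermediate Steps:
$l{\left(H,x \right)} = \frac{3}{8}$ ($l{\left(H,x \right)} = \left(-6\right) \left(- \frac{1}{16}\right) = \frac{3}{8}$)
$r = 16936$ ($r = 16826 - \left(-48 - 62\right) = 16826 - -110 = 16826 + 110 = 16936$)
$\frac{r}{K{\left(139,l{\left(-1,L{\left(6 \right)} \right)} \right)}} = \frac{16936}{35 - \frac{3}{8}} = \frac{16936}{\frac{277}{8}} = 16936 \cdot \frac{8}{277} = \frac{135488}{277}$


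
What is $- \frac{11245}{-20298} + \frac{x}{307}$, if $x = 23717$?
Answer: $\frac{484859881}{6231486} \approx 77.808$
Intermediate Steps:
$- \frac{11245}{-20298} + \frac{x}{307} = - \frac{11245}{-20298} + \frac{23717}{307} = \left(-11245\right) \left(- \frac{1}{20298}\right) + 23717 \cdot \frac{1}{307} = \frac{11245}{20298} + \frac{23717}{307} = \frac{484859881}{6231486}$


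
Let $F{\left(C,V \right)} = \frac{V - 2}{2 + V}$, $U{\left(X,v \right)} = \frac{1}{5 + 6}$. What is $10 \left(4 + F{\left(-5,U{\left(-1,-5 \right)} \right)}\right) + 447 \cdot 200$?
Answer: $\frac{2056910}{23} \approx 89431.0$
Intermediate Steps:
$U{\left(X,v \right)} = \frac{1}{11}$
$F{\left(C,V \right)} = \frac{-2 + V}{2 + V}$
$10 \left(4 + F{\left(-5,U{\left(-1,-5 \right)} \right)}\right) + 447 \cdot 200 = 10 \left(4 + \frac{-2 + \frac{1}{11}}{2 + \frac{1}{11}}\right) + 447 \cdot 200 = 10 \left(4 + \frac{1}{\frac{23}{11}} \left(- \frac{21}{11}\right)\right) + 89400 = 10 \left(4 + \frac{11}{23} \left(- \frac{21}{11}\right)\right) + 89400 = 10 \left(4 - \frac{21}{23}\right) + 89400 = 10 \cdot \frac{71}{23} + 89400 = \frac{710}{23} + 89400 = \frac{2056910}{23}$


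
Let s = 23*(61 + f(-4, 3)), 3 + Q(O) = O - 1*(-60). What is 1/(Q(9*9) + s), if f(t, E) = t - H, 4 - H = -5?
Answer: 1/1242 ≈ 0.00080515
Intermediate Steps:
H = 9 (H = 4 - 1*(-5) = 4 + 5 = 9)
Q(O) = 57 + O (Q(O) = -3 + (O - 1*(-60)) = -3 + (O + 60) = -3 + (60 + O) = 57 + O)
f(t, E) = -9 + t (f(t, E) = t - 1*9 = t - 9 = -9 + t)
s = 1104 (s = 23*(61 + (-9 - 4)) = 23*(61 - 13) = 23*48 = 1104)
1/(Q(9*9) + s) = 1/((57 + 9*9) + 1104) = 1/((57 + 81) + 1104) = 1/(138 + 1104) = 1/1242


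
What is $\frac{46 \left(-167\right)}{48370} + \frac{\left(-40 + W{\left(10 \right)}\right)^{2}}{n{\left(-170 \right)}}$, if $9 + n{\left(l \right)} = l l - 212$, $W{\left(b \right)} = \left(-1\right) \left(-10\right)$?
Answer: $- \frac{12627077}{99085945} \approx -0.12744$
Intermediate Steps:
$W{\left(b \right)} = 10$
$n{\left(l \right)} = -221 + l^{2}$ ($n{\left(l \right)} = -9 + \left(l l - 212\right) = -9 + \left(l^{2} - 212\right) = -9 + \left(-212 + l^{2}\right) = -221 + l^{2}$)
$\frac{46 \left(-167\right)}{48370} + \frac{\left(-40 + W{\left(10 \right)}\right)^{2}}{n{\left(-170 \right)}} = \frac{46 \left(-167\right)}{48370} + \frac{\left(-40 + 10\right)^{2}}{-221 + \left(-170\right)^{2}} = \left(-7682\right) \frac{1}{48370} + \frac{\left(-30\right)^{2}}{-221 + 28900} = - \frac{3841}{24185} + \frac{900}{28679} = - \frac{12627077}{99085945}$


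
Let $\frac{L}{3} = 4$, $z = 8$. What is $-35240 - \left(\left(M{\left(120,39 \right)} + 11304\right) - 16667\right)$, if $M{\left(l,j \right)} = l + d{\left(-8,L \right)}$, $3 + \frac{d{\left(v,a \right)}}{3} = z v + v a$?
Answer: $-29508$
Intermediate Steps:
$L = 12$ ($L = 3 \cdot 4 = 12$)
$d{\left(v,a \right)} = -9 + 24 v + 3 a v$ ($d{\left(v,a \right)} = -9 + 3 \left(8 v + v a\right) = -9 + 3 \left(8 v + a v\right) = -9 + \left(24 v + 3 a v\right) = -9 + 24 v + 3 a v$)
$M{\left(l,j \right)} = -489 + l$ ($M{\left(l,j \right)} = l + \left(-9 + 24 \left(-8\right) + 3 \cdot 12 \left(-8\right)\right) = l - 489 = -489 + l$)
$-35240 - \left(\left(M{\left(120,39 \right)} + 11304\right) - 16667\right) = -35240 - \left(\left(\left(-489 + 120\right) + 11304\right) - 16667\right) = -35240 - \left(\left(-369 + 11304\right) - 16667\right) = -35240 - \left(10935 - 16667\right) = -35240 - -5732 = -35240 + 5732 = -29508$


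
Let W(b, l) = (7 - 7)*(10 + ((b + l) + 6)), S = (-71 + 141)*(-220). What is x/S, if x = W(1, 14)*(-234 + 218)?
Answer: 0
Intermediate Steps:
S = -15400 (S = 70*(-220) = -15400)
W(b, l) = 0 (W(b, l) = 0*(10 + (6 + b + l)) = 0*(16 + b + l) = 0)
x = 0 (x = 0*(-234 + 218) = 0*(-16) = 0)
x/S = 0/(-15400) = 0*(-1/15400) = 0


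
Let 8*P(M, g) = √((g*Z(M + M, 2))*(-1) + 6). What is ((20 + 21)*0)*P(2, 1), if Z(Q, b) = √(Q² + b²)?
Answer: 0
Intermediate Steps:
P(M, g) = √(6 - g*√(4 + 4*M²))/8 (P(M, g) = √((g*√((M + M)² + 2²))*(-1) + 6)/8 = √((g*√((2*M)² + 4))*(-1) + 6)/8 = √((g*√(4*M² + 4))*(-1) + 6)/8 = √((g*√(4 + 4*M²))*(-1) + 6)/8 = √(-g*√(4 + 4*M²) + 6)/8 = √(6 - g*√(4 + 4*M²))/8)
((20 + 21)*0)*P(2, 1) = ((20 + 21)*0)*(√(6 - 2*1*√(1 + 2²))/8) = (41*0)*(√(6 - 2*1*√(1 + 4))/8) = 0*(√(6 - 2*1*√5)/8) = 0*(√(6 - 2*√5)/8) = 0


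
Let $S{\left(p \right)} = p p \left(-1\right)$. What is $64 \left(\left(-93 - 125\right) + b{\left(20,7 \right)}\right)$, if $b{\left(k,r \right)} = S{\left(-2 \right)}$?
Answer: $-14208$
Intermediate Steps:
$S{\left(p \right)} = - p^{2}$ ($S{\left(p \right)} = p^{2} \left(-1\right) = - p^{2}$)
$b{\left(k,r \right)} = -4$ ($b{\left(k,r \right)} = - \left(-2\right)^{2} = \left(-1\right) 4 = -4$)
$64 \left(\left(-93 - 125\right) + b{\left(20,7 \right)}\right) = 64 \left(\left(-93 - 125\right) - 4\right) = 64 \left(-218 - 4\right) = 64 \left(-222\right) = -14208$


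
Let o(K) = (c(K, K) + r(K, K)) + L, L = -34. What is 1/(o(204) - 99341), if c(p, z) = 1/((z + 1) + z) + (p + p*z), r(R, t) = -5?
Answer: -409/23542039 ≈ -1.7373e-5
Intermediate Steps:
c(p, z) = p + 1/(1 + 2*z) + p*z (c(p, z) = 1/((1 + z) + z) + (p + p*z) = 1/(1 + 2*z) + (p + p*z) = p + 1/(1 + 2*z) + p*z)
o(K) = -39 + (1 + K + 2*K³ + 3*K²)/(1 + 2*K) (o(K) = ((1 + K + 2*K*K² + 3*K*K)/(1 + 2*K) - 5) - 34 = ((1 + K + 2*K³ + 3*K²)/(1 + 2*K) - 5) - 34 = (-5 + (1 + K + 2*K³ + 3*K²)/(1 + 2*K)) - 34 = -39 + (1 + K + 2*K³ + 3*K²)/(1 + 2*K))
1/(o(204) - 99341) = 1/((-38 - 77*204 + 2*204³ + 3*204²)/(1 + 2*204) - 99341) = 1/((-38 - 15708 + 2*8489664 + 3*41616)/(1 + 408) - 99341) = 1/((-38 - 15708 + 16979328 + 124848)/409 - 99341) = 1/((1/409)*17088430 - 99341) = 1/(17088430/409 - 99341) = 1/(-23542039/409) = -409/23542039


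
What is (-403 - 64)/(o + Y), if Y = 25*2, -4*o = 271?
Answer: 1868/71 ≈ 26.310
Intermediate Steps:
o = -271/4 (o = -¼*271 = -271/4 ≈ -67.750)
Y = 50
(-403 - 64)/(o + Y) = (-403 - 64)/(-271/4 + 50) = -467/(-71/4) = -467*(-4/71) = 1868/71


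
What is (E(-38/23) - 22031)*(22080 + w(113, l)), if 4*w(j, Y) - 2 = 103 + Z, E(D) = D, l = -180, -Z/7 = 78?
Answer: -44532771129/92 ≈ -4.8405e+8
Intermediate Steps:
Z = -546 (Z = -7*78 = -546)
w(j, Y) = -441/4 (w(j, Y) = ½ + (103 - 546)/4 = ½ + (¼)*(-443) = ½ - 443/4 = -441/4)
(E(-38/23) - 22031)*(22080 + w(113, l)) = (-38/23 - 22031)*(22080 - 441/4) = (-38*1/23 - 22031)*(87879/4) = (-38/23 - 22031)*(87879/4) = -506751/23*87879/4 = -44532771129/92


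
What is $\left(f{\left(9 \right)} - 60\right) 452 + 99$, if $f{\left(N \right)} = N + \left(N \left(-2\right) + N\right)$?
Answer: $-27021$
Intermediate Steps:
$f{\left(N \right)} = 0$ ($f{\left(N \right)} = N + \left(- 2 N + N\right) = N - N = 0$)
$\left(f{\left(9 \right)} - 60\right) 452 + 99 = \left(0 - 60\right) 452 + 99 = \left(-60\right) 452 + 99 = -27120 + 99 = -27021$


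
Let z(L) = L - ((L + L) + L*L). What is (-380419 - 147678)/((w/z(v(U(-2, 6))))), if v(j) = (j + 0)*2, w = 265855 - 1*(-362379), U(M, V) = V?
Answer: 41191566/314117 ≈ 131.13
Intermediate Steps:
w = 628234 (w = 265855 + 362379 = 628234)
v(j) = 2*j (v(j) = j*2 = 2*j)
z(L) = -L - L**2 (z(L) = L - (2*L + L**2) = L - (L**2 + 2*L) = L + (-L**2 - 2*L) = -L - L**2)
(-380419 - 147678)/((w/z(v(U(-2, 6))))) = (-380419 - 147678)/((628234/((-2*6*(1 + 2*6))))) = -528097/(628234/((-1*12*(1 + 12)))) = -528097/(628234/((-1*12*13))) = -528097/(628234/(-156)) = -528097/(628234*(-1/156)) = -528097/(-314117/78) = -528097*(-78/314117) = 41191566/314117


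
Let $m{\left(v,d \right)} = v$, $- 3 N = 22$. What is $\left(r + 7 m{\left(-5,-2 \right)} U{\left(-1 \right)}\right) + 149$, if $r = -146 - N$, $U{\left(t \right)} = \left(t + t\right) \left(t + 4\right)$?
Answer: $\frac{661}{3} \approx 220.33$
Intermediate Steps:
$N = - \frac{22}{3}$ ($N = \left(- \frac{1}{3}\right) 22 = - \frac{22}{3} \approx -7.3333$)
$U{\left(t \right)} = 2 t \left(4 + t\right)$
$r = - \frac{416}{3}$ ($r = -146 - - \frac{22}{3} = -146 + \frac{22}{3} = - \frac{416}{3} \approx -138.67$)
$\left(r + 7 m{\left(-5,-2 \right)} U{\left(-1 \right)}\right) + 149 = \left(- \frac{416}{3} + 7 \left(-5\right) 2 \left(-1\right) \left(4 - 1\right)\right) + 149 = \left(- \frac{416}{3} - 35 \cdot 2 \left(-1\right) 3\right) + 149 = \left(- \frac{416}{3} - -210\right) + 149 = \left(- \frac{416}{3} + 210\right) + 149 = \frac{214}{3} + 149 = \frac{661}{3}$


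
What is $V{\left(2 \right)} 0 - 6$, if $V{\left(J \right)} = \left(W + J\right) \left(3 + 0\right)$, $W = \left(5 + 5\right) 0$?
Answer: $-6$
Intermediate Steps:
$W = 0$ ($W = 10 \cdot 0 = 0$)
$V{\left(J \right)} = 3 J$ ($V{\left(J \right)} = \left(0 + J\right) \left(3 + 0\right) = J 3 = 3 J$)
$V{\left(2 \right)} 0 - 6 = 3 \cdot 2 \cdot 0 - 6 = 6 \cdot 0 - 6 = 0 - 6 = -6$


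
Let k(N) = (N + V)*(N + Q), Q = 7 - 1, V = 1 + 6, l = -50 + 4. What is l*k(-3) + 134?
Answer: -418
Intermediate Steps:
l = -46
V = 7
Q = 6
k(N) = (6 + N)*(7 + N) (k(N) = (N + 7)*(N + 6) = (7 + N)*(6 + N) = (6 + N)*(7 + N))
l*k(-3) + 134 = -46*(42 + (-3)**2 + 13*(-3)) + 134 = -46*(42 + 9 - 39) + 134 = -46*12 + 134 = -552 + 134 = -418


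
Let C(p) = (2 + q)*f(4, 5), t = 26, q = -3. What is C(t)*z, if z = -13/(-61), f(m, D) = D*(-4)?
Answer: 260/61 ≈ 4.2623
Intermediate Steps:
f(m, D) = -4*D
z = 13/61 (z = -13*(-1)/61 = -1*(-13/61) = 13/61 ≈ 0.21311)
C(p) = 20 (C(p) = (2 - 3)*(-4*5) = -1*(-20) = 20)
C(t)*z = 20*(13/61) = 260/61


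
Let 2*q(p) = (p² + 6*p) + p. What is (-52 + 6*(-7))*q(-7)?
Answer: 0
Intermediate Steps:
q(p) = p²/2 + 7*p/2 (q(p) = ((p² + 6*p) + p)/2 = (p² + 7*p)/2 = p²/2 + 7*p/2)
(-52 + 6*(-7))*q(-7) = (-52 + 6*(-7))*((½)*(-7)*(7 - 7)) = (-52 - 42)*((½)*(-7)*0) = -94*0 = 0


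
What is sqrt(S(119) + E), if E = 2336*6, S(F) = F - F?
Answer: 8*sqrt(219) ≈ 118.39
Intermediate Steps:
S(F) = 0
E = 14016
sqrt(S(119) + E) = sqrt(0 + 14016) = sqrt(14016) = 8*sqrt(219)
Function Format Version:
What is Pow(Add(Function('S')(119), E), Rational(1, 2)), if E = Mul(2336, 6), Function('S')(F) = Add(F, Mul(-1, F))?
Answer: Mul(8, Pow(219, Rational(1, 2))) ≈ 118.39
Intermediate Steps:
Function('S')(F) = 0
E = 14016
Pow(Add(Function('S')(119), E), Rational(1, 2)) = Pow(Add(0, 14016), Rational(1, 2)) = Pow(14016, Rational(1, 2)) = Mul(8, Pow(219, Rational(1, 2)))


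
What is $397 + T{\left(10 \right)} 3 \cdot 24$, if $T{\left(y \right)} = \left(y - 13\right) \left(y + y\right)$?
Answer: $-3923$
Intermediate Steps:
$T{\left(y \right)} = 2 y \left(-13 + y\right)$ ($T{\left(y \right)} = \left(-13 + y\right) 2 y = 2 y \left(-13 + y\right)$)
$397 + T{\left(10 \right)} 3 \cdot 24 = 397 + 2 \cdot 10 \left(-13 + 10\right) 3 \cdot 24 = 397 + 2 \cdot 10 \left(-3\right) 72 = 397 - 4320 = -3923$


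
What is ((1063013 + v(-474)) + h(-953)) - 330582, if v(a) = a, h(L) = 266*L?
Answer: 478459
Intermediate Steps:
((1063013 + v(-474)) + h(-953)) - 330582 = ((1063013 - 474) + 266*(-953)) - 330582 = (1062539 - 253498) - 330582 = 809041 - 330582 = 478459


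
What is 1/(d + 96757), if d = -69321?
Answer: 1/27436 ≈ 3.6448e-5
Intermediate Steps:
1/(d + 96757) = 1/(-69321 + 96757) = 1/27436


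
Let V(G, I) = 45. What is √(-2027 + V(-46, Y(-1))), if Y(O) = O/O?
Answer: I*√1982 ≈ 44.52*I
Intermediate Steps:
Y(O) = 1
√(-2027 + V(-46, Y(-1))) = √(-2027 + 45) = √(-1982) = I*√1982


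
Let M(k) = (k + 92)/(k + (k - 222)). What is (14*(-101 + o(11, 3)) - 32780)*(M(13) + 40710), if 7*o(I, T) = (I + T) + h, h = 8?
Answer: -19463194875/14 ≈ -1.3902e+9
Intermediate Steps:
o(I, T) = 8/7 + I/7 + T/7 (o(I, T) = ((I + T) + 8)/7 = (8 + I + T)/7 = 8/7 + I/7 + T/7)
M(k) = (92 + k)/(-222 + 2*k) (M(k) = (92 + k)/(k + (-222 + k)) = (92 + k)/(-222 + 2*k))
(14*(-101 + o(11, 3)) - 32780)*(M(13) + 40710) = (14*(-101 + (8/7 + (1/7)*11 + (1/7)*3)) - 32780)*((92 + 13)/(2*(-111 + 13)) + 40710) = (14*(-101 + (8/7 + 11/7 + 3/7)) - 32780)*((1/2)*105/(-98) + 40710) = (14*(-101 + 22/7) - 32780)*((1/2)*(-1/98)*105 + 40710) = (14*(-685/7) - 32780)*(-15/28 + 40710) = (-1370 - 32780)*(1139865/28) = -34150*1139865/28 = -19463194875/14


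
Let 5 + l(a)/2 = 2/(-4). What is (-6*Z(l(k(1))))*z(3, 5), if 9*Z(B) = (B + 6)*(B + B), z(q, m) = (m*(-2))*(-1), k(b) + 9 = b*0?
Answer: -2200/3 ≈ -733.33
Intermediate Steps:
k(b) = -9 (k(b) = -9 + b*0 = -9 + 0 = -9)
l(a) = -11 (l(a) = -10 + 2*(2/(-4)) = -10 + 2*(2*(-¼)) = -10 + 2*(-½) = -10 - 1 = -11)
z(q, m) = 2*m (z(q, m) = -2*m*(-1) = 2*m)
Z(B) = 2*B*(6 + B)/9 (Z(B) = ((B + 6)*(B + B))/9 = ((6 + B)*(2*B))/9 = (2*B*(6 + B))/9 = 2*B*(6 + B)/9)
(-6*Z(l(k(1))))*z(3, 5) = (-4*(-11)*(6 - 11)/3)*(2*5) = -4*(-11)*(-5)/3*10 = -6*110/9*10 = -220/3*10 = -2200/3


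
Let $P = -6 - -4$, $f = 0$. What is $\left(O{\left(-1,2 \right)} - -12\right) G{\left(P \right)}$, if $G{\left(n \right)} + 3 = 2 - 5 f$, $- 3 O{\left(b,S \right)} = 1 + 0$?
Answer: $- \frac{35}{3} \approx -11.667$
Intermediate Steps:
$O{\left(b,S \right)} = - \frac{1}{3}$ ($O{\left(b,S \right)} = - \frac{1 + 0}{3} = \left(- \frac{1}{3}\right) 1 = - \frac{1}{3}$)
$P = -2$ ($P = -6 + 4 = -2$)
$G{\left(n \right)} = -1$ ($G{\left(n \right)} = -3 + \left(2 - 0\right) = -3 + \left(2 + 0\right) = -3 + 2 = -1$)
$\left(O{\left(-1,2 \right)} - -12\right) G{\left(P \right)} = \left(- \frac{1}{3} - -12\right) \left(-1\right) = \left(- \frac{1}{3} + 12\right) \left(-1\right) = \frac{35}{3} \left(-1\right) = - \frac{35}{3}$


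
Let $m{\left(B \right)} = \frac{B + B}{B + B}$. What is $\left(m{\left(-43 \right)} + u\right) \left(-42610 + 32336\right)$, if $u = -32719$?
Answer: $336144732$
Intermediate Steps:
$m{\left(B \right)} = 1$ ($m{\left(B \right)} = \frac{2 B}{2 B} = 2 B \frac{1}{2 B} = 1$)
$\left(m{\left(-43 \right)} + u\right) \left(-42610 + 32336\right) = \left(1 - 32719\right) \left(-42610 + 32336\right) = \left(-32718\right) \left(-10274\right) = 336144732$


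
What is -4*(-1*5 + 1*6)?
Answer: -4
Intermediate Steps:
-4*(-1*5 + 1*6) = -4*(-5 + 6) = -4*1 = -4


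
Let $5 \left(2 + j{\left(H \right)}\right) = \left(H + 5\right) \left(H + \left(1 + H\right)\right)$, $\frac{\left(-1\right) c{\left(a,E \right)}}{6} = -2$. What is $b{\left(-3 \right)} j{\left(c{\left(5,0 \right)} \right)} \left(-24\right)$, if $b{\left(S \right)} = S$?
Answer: $5976$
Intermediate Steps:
$c{\left(a,E \right)} = 12$ ($c{\left(a,E \right)} = \left(-6\right) \left(-2\right) = 12$)
$j{\left(H \right)} = -2 + \frac{\left(1 + 2 H\right) \left(5 + H\right)}{5}$ ($j{\left(H \right)} = -2 + \frac{\left(H + 5\right) \left(H + \left(1 + H\right)\right)}{5} = -2 + \frac{\left(5 + H\right) \left(1 + 2 H\right)}{5} = -2 + \frac{\left(1 + 2 H\right) \left(5 + H\right)}{5}$)
$b{\left(-3 \right)} j{\left(c{\left(5,0 \right)} \right)} \left(-24\right) = - 3 \left(-1 + \frac{2 \cdot 12^{2}}{5} + \frac{11}{5} \cdot 12\right) \left(-24\right) = - 3 \left(-1 + \frac{2}{5} \cdot 144 + \frac{132}{5}\right) \left(-24\right) = - 3 \left(-1 + \frac{288}{5} + \frac{132}{5}\right) \left(-24\right) = \left(-3\right) 83 \left(-24\right) = \left(-249\right) \left(-24\right) = 5976$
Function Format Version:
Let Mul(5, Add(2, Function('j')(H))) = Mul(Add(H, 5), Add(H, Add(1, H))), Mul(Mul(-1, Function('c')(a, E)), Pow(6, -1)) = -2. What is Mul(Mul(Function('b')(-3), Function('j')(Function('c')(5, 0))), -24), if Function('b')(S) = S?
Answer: 5976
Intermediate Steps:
Function('c')(a, E) = 12 (Function('c')(a, E) = Mul(-6, -2) = 12)
Function('j')(H) = Add(-2, Mul(Rational(1, 5), Add(1, Mul(2, H)), Add(5, H))) (Function('j')(H) = Add(-2, Mul(Rational(1, 5), Mul(Add(H, 5), Add(H, Add(1, H))))) = Add(-2, Mul(Rational(1, 5), Mul(Add(5, H), Add(1, Mul(2, H))))) = Add(-2, Mul(Rational(1, 5), Mul(Add(1, Mul(2, H)), Add(5, H)))) = Add(-2, Mul(Rational(1, 5), Add(1, Mul(2, H)), Add(5, H))))
Mul(Mul(Function('b')(-3), Function('j')(Function('c')(5, 0))), -24) = Mul(Mul(-3, Add(-1, Mul(Rational(2, 5), Pow(12, 2)), Mul(Rational(11, 5), 12))), -24) = Mul(Mul(-3, Add(-1, Mul(Rational(2, 5), 144), Rational(132, 5))), -24) = Mul(Mul(-3, Add(-1, Rational(288, 5), Rational(132, 5))), -24) = Mul(Mul(-3, 83), -24) = Mul(-249, -24) = 5976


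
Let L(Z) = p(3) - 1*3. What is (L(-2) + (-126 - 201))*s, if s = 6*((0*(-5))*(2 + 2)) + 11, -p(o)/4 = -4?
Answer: -3454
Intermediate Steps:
p(o) = 16 (p(o) = -4*(-4) = 16)
L(Z) = 13 (L(Z) = 16 - 1*3 = 16 - 3 = 13)
s = 11 (s = 6*(0*4) + 11 = 6*0 + 11 = 0 + 11 = 11)
(L(-2) + (-126 - 201))*s = (13 + (-126 - 201))*11 = (13 - 327)*11 = -314*11 = -3454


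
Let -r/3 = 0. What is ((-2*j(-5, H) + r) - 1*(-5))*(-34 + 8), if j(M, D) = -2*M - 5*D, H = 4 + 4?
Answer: -1690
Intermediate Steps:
r = 0 (r = -3*0 = 0)
H = 8
j(M, D) = -5*D - 2*M
((-2*j(-5, H) + r) - 1*(-5))*(-34 + 8) = ((-2*(-5*8 - 2*(-5)) + 0) - 1*(-5))*(-34 + 8) = ((-2*(-40 + 10) + 0) + 5)*(-26) = ((-2*(-30) + 0) + 5)*(-26) = ((60 + 0) + 5)*(-26) = (60 + 5)*(-26) = 65*(-26) = -1690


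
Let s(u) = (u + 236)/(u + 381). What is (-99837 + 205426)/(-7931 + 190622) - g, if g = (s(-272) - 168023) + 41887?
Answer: 2511804491461/19913319 ≈ 1.2614e+5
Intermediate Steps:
s(u) = (236 + u)/(381 + u)
g = -13748860/109 (g = ((236 - 272)/(381 - 272) - 168023) + 41887 = (-36/109 - 168023) + 41887 = -18314543/109 + 41887 = -13748860/109 ≈ -1.2614e+5)
(-99837 + 205426)/(-7931 + 190622) - g = (-99837 + 205426)/(-7931 + 190622) - 1*(-13748860/109) = 105589/182691 + 13748860/109 = 2511804491461/19913319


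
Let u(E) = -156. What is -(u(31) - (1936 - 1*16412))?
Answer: -14320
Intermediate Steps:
-(u(31) - (1936 - 1*16412)) = -(-156 - (1936 - 1*16412)) = -(-156 - (1936 - 16412)) = -(-156 - 1*(-14476)) = -(-156 + 14476) = -1*14320 = -14320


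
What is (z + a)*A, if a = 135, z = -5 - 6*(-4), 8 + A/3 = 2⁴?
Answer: 3696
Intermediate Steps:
A = 24 (A = -24 + 3*2⁴ = -24 + 3*16 = -24 + 48 = 24)
z = 19 (z = -5 + 24 = 19)
(z + a)*A = (19 + 135)*24 = 154*24 = 3696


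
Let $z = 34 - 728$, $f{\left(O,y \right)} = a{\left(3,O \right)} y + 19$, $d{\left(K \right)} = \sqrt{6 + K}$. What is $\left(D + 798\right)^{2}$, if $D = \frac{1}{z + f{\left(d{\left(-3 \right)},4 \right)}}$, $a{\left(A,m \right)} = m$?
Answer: $\frac{44056145331384163}{69183467643} - \frac{323155352 \sqrt{3}}{23061155881} \approx 6.368 \cdot 10^{5}$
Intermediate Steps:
$f{\left(O,y \right)} = 19 + O y$ ($f{\left(O,y \right)} = O y + 19 = 19 + O y$)
$z = -694$ ($z = 34 - 728 = -694$)
$D = \frac{1}{-675 + 4 \sqrt{3}}$ ($D = \frac{1}{-694 + \left(19 + \sqrt{6 - 3} \cdot 4\right)} = \frac{1}{-694 + \left(19 + \sqrt{3} \cdot 4\right)} = \frac{1}{-694 + \left(19 + 4 \sqrt{3}\right)} = \frac{1}{-675 + 4 \sqrt{3}} \approx -0.0014968$)
$\left(D + 798\right)^{2} = \left(\left(- \frac{225}{151859} - \frac{4 \sqrt{3}}{455577}\right) + 798\right)^{2} = \left(\frac{121183257}{151859} - \frac{4 \sqrt{3}}{455577}\right)^{2}$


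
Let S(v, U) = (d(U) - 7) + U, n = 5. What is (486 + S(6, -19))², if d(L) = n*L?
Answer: 133225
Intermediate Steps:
d(L) = 5*L
S(v, U) = -7 + 6*U (S(v, U) = (5*U - 7) + U = (-7 + 5*U) + U = -7 + 6*U)
(486 + S(6, -19))² = (486 + (-7 + 6*(-19)))² = (486 + (-7 - 114))² = (486 - 121)² = 365² = 133225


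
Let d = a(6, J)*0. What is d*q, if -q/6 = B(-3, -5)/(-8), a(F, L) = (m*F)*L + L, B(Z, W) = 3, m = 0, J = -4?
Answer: 0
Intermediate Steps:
a(F, L) = L (a(F, L) = (0*F)*L + L = 0*L + L = 0 + L = L)
d = 0 (d = -4*0 = 0)
q = 9/4 (q = -18/(-8) = -18*(-1)/8 = -6*(-3/8) = 9/4 ≈ 2.2500)
d*q = 0*(9/4) = 0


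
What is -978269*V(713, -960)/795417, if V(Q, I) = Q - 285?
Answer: -418699132/795417 ≈ -526.39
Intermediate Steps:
V(Q, I) = -285 + Q
-978269*V(713, -960)/795417 = -978269/(795417/(-285 + 713)) = -978269/(795417/428) = -978269/(795417*(1/428)) = -978269/795417/428 = -978269*428/795417 = -418699132/795417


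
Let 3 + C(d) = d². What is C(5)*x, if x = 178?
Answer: 3916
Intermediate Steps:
C(d) = -3 + d²
C(5)*x = (-3 + 5²)*178 = (-3 + 25)*178 = 22*178 = 3916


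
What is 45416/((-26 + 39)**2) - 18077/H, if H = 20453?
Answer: 925838435/3456557 ≈ 267.85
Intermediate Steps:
45416/((-26 + 39)**2) - 18077/H = 45416/((-26 + 39)**2) - 18077/20453 = 45416/(13**2) - 18077*1/20453 = 45416/169 - 18077/20453 = 925838435/3456557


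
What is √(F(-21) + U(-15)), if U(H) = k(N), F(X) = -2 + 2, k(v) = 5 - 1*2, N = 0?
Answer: √3 ≈ 1.7320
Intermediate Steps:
k(v) = 3 (k(v) = 5 - 2 = 3)
F(X) = 0
U(H) = 3
√(F(-21) + U(-15)) = √(0 + 3) = √3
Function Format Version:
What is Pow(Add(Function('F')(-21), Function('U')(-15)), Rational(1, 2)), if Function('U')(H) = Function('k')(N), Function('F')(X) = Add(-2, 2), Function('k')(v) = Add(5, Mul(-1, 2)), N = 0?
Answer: Pow(3, Rational(1, 2)) ≈ 1.7320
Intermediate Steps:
Function('k')(v) = 3 (Function('k')(v) = Add(5, -2) = 3)
Function('F')(X) = 0
Function('U')(H) = 3
Pow(Add(Function('F')(-21), Function('U')(-15)), Rational(1, 2)) = Pow(Add(0, 3), Rational(1, 2)) = Pow(3, Rational(1, 2))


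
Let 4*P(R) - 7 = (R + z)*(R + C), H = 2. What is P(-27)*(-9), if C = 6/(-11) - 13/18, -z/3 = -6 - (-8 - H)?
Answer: -219669/88 ≈ -2496.2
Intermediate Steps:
z = -12 (z = -3*(-6 - (-8 - 1*2)) = -3*(-6 - (-8 - 2)) = -3*(-6 - 1*(-10)) = -3*(-6 + 10) = -3*4 = -12)
C = -251/198 (C = 6*(-1/11) - 13*1/18 = -6/11 - 13/18 = -251/198 ≈ -1.2677)
P(R) = 7/4 + (-12 + R)*(-251/198 + R)/4 (P(R) = 7/4 + ((R - 12)*(R - 251/198))/4 = 7/4 + ((-12 + R)*(-251/198 + R))/4 = 7/4 + (-12 + R)*(-251/198 + R)/4)
P(-27)*(-9) = (733/132 - 2627/792*(-27) + (¼)*(-27)²)*(-9) = (733/132 + 7881/88 + (¼)*729)*(-9) = (733/132 + 7881/88 + 729/4)*(-9) = (73223/264)*(-9) = -219669/88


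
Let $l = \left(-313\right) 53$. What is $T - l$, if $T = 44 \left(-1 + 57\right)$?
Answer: $19053$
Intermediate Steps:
$T = 2464$ ($T = 44 \cdot 56 = 2464$)
$l = -16589$
$T - l = 2464 - -16589 = 2464 + 16589 = 19053$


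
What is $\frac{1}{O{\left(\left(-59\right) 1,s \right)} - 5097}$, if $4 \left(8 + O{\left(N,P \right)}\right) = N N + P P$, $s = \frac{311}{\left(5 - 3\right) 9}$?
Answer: $- \frac{1296}{5391515} \approx -0.00024038$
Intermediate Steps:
$s = \frac{311}{18}$ ($s = \frac{311}{2 \cdot 9} = \frac{311}{18} \approx 17.278$)
$O{\left(N,P \right)} = -8 + \frac{N^{2}}{4} + \frac{P^{2}}{4}$ ($O{\left(N,P \right)} = -8 + \frac{N N + P P}{4} = -8 + \frac{N^{2} + P^{2}}{4} = -8 + \left(\frac{N^{2}}{4} + \frac{P^{2}}{4}\right) = -8 + \frac{N^{2}}{4} + \frac{P^{2}}{4}$)
$\frac{1}{O{\left(\left(-59\right) 1,s \right)} - 5097} = \frac{1}{\left(-8 + \frac{\left(\left(-59\right) 1\right)^{2}}{4} + \frac{\left(\frac{311}{18}\right)^{2}}{4}\right) - 5097} = \frac{1}{\left(-8 + \frac{\left(-59\right)^{2}}{4} + \frac{1}{4} \cdot \frac{96721}{324}\right) - 5097} = \frac{1}{\left(-8 + \frac{1}{4} \cdot 3481 + \frac{96721}{1296}\right) - 5097} = \frac{1}{\left(-8 + \frac{3481}{4} + \frac{96721}{1296}\right) - 5097} = \frac{1}{\frac{1214197}{1296} - 5097} = \frac{1}{- \frac{5391515}{1296}} = - \frac{1296}{5391515}$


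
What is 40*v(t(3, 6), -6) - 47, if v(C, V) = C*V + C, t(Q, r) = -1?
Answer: 153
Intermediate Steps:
v(C, V) = C + C*V
40*v(t(3, 6), -6) - 47 = 40*(-(1 - 6)) - 47 = 40*(-1*(-5)) - 47 = 40*5 - 47 = 200 - 47 = 153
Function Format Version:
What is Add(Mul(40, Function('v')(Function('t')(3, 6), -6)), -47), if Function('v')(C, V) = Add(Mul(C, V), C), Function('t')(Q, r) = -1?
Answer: 153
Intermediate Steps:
Function('v')(C, V) = Add(C, Mul(C, V))
Add(Mul(40, Function('v')(Function('t')(3, 6), -6)), -47) = Add(Mul(40, Mul(-1, Add(1, -6))), -47) = Add(Mul(40, Mul(-1, -5)), -47) = Add(Mul(40, 5), -47) = Add(200, -47) = 153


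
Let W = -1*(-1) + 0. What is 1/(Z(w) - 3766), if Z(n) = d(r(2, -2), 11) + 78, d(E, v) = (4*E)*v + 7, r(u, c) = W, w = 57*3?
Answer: -1/3637 ≈ -0.00027495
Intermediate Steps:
w = 171
W = 1 (W = 1 + 0 = 1)
r(u, c) = 1
d(E, v) = 7 + 4*E*v (d(E, v) = 4*E*v + 7 = 7 + 4*E*v)
Z(n) = 129 (Z(n) = (7 + 4*1*11) + 78 = (7 + 44) + 78 = 51 + 78 = 129)
1/(Z(w) - 3766) = 1/(129 - 3766) = 1/(-3637) = -1/3637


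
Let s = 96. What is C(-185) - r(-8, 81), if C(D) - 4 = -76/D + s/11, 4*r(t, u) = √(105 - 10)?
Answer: 26736/2035 - √95/4 ≈ 10.701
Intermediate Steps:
r(t, u) = √95/4 (r(t, u) = √(105 - 10)/4 = √95/4)
C(D) = 140/11 - 76/D (C(D) = 4 + (-76/D + 96/11) = 4 + (96/11 - 76/D) = 140/11 - 76/D)
C(-185) - r(-8, 81) = (140/11 - 76/(-185)) - √95/4 = (140/11 - 76*(-1/185)) - √95/4 = (140/11 + 76/185) - √95/4 = 26736/2035 - √95/4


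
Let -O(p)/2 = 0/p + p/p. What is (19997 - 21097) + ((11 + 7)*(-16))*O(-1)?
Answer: -524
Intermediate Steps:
O(p) = -2 (O(p) = -2*(0/p + p/p) = -2*(0 + 1) = -2*1 = -2)
(19997 - 21097) + ((11 + 7)*(-16))*O(-1) = (19997 - 21097) + ((11 + 7)*(-16))*(-2) = -1100 + (18*(-16))*(-2) = -1100 - 288*(-2) = -1100 + 576 = -524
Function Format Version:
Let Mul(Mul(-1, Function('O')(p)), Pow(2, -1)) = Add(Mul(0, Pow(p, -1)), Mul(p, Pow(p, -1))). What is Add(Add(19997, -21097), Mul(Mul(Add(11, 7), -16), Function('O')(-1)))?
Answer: -524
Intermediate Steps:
Function('O')(p) = -2 (Function('O')(p) = Mul(-2, Add(Mul(0, Pow(p, -1)), Mul(p, Pow(p, -1)))) = Mul(-2, Add(0, 1)) = Mul(-2, 1) = -2)
Add(Add(19997, -21097), Mul(Mul(Add(11, 7), -16), Function('O')(-1))) = Add(Add(19997, -21097), Mul(Mul(Add(11, 7), -16), -2)) = Add(-1100, Mul(Mul(18, -16), -2)) = Add(-1100, Mul(-288, -2)) = Add(-1100, 576) = -524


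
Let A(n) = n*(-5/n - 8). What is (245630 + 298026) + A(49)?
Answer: 543259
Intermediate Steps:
A(n) = n*(-8 - 5/n)
(245630 + 298026) + A(49) = (245630 + 298026) + (-5 - 8*49) = 543656 + (-5 - 392) = 543656 - 397 = 543259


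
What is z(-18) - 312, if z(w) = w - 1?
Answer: -331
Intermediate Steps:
z(w) = -1 + w
z(-18) - 312 = (-1 - 18) - 312 = -19 - 312 = -331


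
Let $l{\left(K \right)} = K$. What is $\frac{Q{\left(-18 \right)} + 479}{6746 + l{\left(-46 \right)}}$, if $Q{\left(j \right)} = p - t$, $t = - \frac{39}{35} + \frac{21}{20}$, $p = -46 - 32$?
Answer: $\frac{56149}{938000} \approx 0.05986$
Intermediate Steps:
$p = -78$
$t = - \frac{9}{140}$ ($t = \left(-39\right) \frac{1}{35} + 21 \cdot \frac{1}{20} = - \frac{39}{35} + \frac{21}{20} = - \frac{9}{140} \approx -0.064286$)
$Q{\left(j \right)} = - \frac{10911}{140}$ ($Q{\left(j \right)} = -78 - - \frac{9}{140} = -78 + \frac{9}{140} = - \frac{10911}{140}$)
$\frac{Q{\left(-18 \right)} + 479}{6746 + l{\left(-46 \right)}} = \frac{- \frac{10911}{140} + 479}{6746 - 46} = \frac{56149}{140 \cdot 6700} = \frac{56149}{140} \cdot \frac{1}{6700} = \frac{56149}{938000}$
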